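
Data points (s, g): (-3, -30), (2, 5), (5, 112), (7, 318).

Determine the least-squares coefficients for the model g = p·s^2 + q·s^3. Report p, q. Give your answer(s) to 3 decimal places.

p = -0.437, q = 0.989

The normal equations are: 3123·p + 19721·q = 18132;  19721·p + 134067·q = 123924.
Δ = 3123·134067 − 19721² = 29773400.
p = (18132·134067 − 19721·123924)/29773400 = -325059/744335; q = (3123·123924 − 19721·18132)/29773400 = 735837/744335.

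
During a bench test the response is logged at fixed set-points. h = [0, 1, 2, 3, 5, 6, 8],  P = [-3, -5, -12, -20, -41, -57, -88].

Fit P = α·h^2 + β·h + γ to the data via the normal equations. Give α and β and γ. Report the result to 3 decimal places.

α = -0.967, β = -3.080, γ = -2.077

Sums needed: Σh^2·h^2 = 6115, Σh^2·h = 889, Σh^2 = 139, Σh·h = 139, Σh = 25, Σ1 = 7.
Moment sums: Σh^2·P = -8942, Σh·P = -1340, ΣP = -226.
MᵀM·[α, β, γ]ᵀ = MᵀP becomes [[6115, 889, 139]; [889, 139, 25]; [139, 25, 7]]·[α, β, γ]ᵀ = [-8942, -1340, -226]ᵀ.
Solving the 3×3 system (Gaussian elimination) gives α = -325/336, β = -345/112, γ = -349/168.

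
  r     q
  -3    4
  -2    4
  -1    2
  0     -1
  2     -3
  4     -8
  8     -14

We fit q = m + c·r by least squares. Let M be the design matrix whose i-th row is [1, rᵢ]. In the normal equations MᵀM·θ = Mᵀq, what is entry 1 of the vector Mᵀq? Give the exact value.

-16

Entry 1 ↔ basis 1, so (Mᵀq)_{1} = Σᵢ qᵢ = (1)·(4) + (1)·(4) + (1)·(2) + (1)·(-1) + (1)·(-3) + (1)·(-8) + (1)·(-14) = -16.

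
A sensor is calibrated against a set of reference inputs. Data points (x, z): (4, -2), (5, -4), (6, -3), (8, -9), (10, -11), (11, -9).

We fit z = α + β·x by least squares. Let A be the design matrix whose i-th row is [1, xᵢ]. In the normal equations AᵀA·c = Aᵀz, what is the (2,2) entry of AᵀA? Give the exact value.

Row 2 ↔ basis x, column 2 ↔ basis x, so (AᵀA)_{2,2} = Σᵢ (x)·(x) = (4)·(4) + (5)·(5) + (6)·(6) + (8)·(8) + (10)·(10) + (11)·(11) = 362.

362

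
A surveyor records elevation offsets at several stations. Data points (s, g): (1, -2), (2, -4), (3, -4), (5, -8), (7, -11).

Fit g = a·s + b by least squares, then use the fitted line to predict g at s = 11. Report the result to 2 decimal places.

ĝ = -16.84

Compute the Gram sums: Σs·s = 88, Σs = 18, Σ1 = 5.
Right-hand side: Σs·g = -139, Σg = -29.
MᵀM·[a, b]ᵀ = Mᵀg becomes [[88, 18]; [18, 5]]·[a, b]ᵀ = [-139, -29]ᵀ.
Determinant 88·5 − 18² = 116.
a = ((-139)·5 − 18·(-29))/116 = -173/116; b = (88·(-29) − 18·(-139))/116 = -25/58.
At s = 11: ĝ = (-173/116)·(11) + (-25/58)·(1) = -1953/116.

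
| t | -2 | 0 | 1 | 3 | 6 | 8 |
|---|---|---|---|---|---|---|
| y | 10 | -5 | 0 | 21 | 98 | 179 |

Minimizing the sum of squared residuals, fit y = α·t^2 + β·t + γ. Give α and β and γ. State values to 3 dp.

α = 2.934, β = -0.672, γ = -3.464

The normal system MᵀM·[α, β, γ]ᵀ = Mᵀy is [[5490, 748, 114]; [748, 114, 16]; [114, 16, 6]]·[α, β, γ]ᵀ = [15213, 2063, 303]ᵀ.
Inverting the 3×3 Gram matrix, [α, β, γ]ᵀ = [29327/9994, -6711/9994, -17310/4997]ᵀ.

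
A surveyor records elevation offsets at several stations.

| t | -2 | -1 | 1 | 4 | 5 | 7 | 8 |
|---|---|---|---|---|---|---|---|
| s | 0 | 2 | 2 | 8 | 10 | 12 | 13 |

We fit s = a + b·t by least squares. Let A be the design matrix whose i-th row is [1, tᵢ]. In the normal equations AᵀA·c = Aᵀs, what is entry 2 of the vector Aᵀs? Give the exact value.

Entry 2 ↔ basis t, so (Aᵀs)_{2} = Σᵢ (t)·sᵢ = (-2)·(0) + (-1)·(2) + (1)·(2) + (4)·(8) + (5)·(10) + (7)·(12) + (8)·(13) = 270.

270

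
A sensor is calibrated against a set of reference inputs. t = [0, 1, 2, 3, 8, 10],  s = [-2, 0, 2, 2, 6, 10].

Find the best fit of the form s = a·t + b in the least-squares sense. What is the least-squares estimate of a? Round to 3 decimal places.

a = 1.049

Compute the Gram sums: Σt·t = 178, Σt = 24, Σ1 = 6.
For Mᵀs: Σt·s = 158, Σs = 18.
Determinant 178·6 − 24² = 492.
a = (158·6 − 24·18)/492 = 43/41; b = (178·18 − 24·158)/492 = -49/41.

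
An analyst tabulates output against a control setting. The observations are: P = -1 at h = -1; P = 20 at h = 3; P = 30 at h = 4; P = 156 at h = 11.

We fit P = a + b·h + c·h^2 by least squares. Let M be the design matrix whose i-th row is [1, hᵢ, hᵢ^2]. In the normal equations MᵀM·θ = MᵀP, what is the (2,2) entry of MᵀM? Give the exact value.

Row 2 ↔ basis h, column 2 ↔ basis h, so (MᵀM)_{2,2} = Σᵢ (h)·(h) = (-1)·(-1) + (3)·(3) + (4)·(4) + (11)·(11) = 147.

147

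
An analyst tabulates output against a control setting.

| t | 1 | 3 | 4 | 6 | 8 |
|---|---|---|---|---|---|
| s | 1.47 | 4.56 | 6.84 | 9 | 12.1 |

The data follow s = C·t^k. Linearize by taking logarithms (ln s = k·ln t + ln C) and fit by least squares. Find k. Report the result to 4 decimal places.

k = 1.0175

Taking logs, ln s = k·ln t + ln C, so regress ln s on ln t.
Sums: Σln t = 6.3561, Σ(ln t)² = 10.6632, Σln s = 8.5158, Σln t·ln s = 13.4539.
Normal system: [[10.6632, 6.3561]; [6.3561, 5]]·[k, ln C]ᵀ = [13.4539, 8.5158]ᵀ.
Δ = 10.6632·5 − (6.3561)² = 12.9161; k = (13.4539·5 − 6.3561·8.5158)/12.9161 = 1.01749, ln C = (10.6632·8.5158 − 6.3561·13.4539)/12.9161 = 0.40971.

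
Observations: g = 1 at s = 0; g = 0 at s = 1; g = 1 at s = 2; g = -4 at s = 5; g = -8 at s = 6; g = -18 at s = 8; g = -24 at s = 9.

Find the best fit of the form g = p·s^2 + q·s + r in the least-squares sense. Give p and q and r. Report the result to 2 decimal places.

p = -0.44, q = 1.24, r = 0.26

The normal system XᵀX·[p, q, r]ᵀ = Xᵀg is [[12595, 1591, 211]; [1591, 211, 31]; [211, 31, 7]]·[p, q, r]ᵀ = [-3480, -426, -52]ᵀ.
Inverting the 3×3 Gram matrix, [p, q, r]ᵀ = [-331/756, 941/756, 97/378]ᵀ.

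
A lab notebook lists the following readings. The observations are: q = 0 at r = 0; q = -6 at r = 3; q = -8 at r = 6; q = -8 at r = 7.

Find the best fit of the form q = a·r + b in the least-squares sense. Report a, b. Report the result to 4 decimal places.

a = -1.1333, b = -0.9667

From the data, Σr·r = 94, Σr = 16, Σ1 = 4.
Moment sums: Σr·q = -122, Σq = -22.
Normal equations: [[94, 16]; [16, 4]]·[a, b]ᵀ = [-122, -22]ᵀ.
Δ = 94·4 − 16² = 120.
a = ((-122)·4 − 16·(-22))/120 = -17/15; b = (94·(-22) − 16·(-122))/120 = -29/30.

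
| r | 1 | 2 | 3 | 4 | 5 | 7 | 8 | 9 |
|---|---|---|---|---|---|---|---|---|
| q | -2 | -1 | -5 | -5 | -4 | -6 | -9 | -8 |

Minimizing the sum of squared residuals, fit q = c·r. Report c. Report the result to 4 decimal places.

c = -0.9839

Entries of AᵀA: Σr·r = 249.
Moment sums: Σr·q = -245.
AᵀA·[c]ᵀ = Aᵀq becomes [[249]]·[c]ᵀ = [-245]ᵀ.
Hence c = -245 / 249 ≈ -0.983936.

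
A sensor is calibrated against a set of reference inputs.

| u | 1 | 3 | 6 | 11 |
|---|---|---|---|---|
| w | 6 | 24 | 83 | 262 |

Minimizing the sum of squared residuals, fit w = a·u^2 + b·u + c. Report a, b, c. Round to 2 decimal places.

a = 2.05, b = 1.07, c = 2.73

With design matrix X, XᵀX = [[16019, 1575, 167]; [1575, 167, 21]; [167, 21, 4]] and Xᵀw = [34912, 3458, 375]ᵀ.
Inverting the 3×3 Gram matrix, [a, b, c]ᵀ = [10579/5170, 5509/5170, 7046/2585]ᵀ.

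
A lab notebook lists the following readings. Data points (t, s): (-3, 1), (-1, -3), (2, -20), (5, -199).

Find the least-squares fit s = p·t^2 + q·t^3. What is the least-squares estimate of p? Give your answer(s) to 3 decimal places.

The normal system AᵀA·[p, q]ᵀ = Aᵀs is [[723, 2913]; [2913, 16419]]·[p, q]ᵀ = [-5049, -25059]ᵀ.
det = 723·16419 − 2913² = 3385368.
p = ((-5049)·16419 − 2913·(-25059))/3385368 = -137537/47019; q = (723·(-25059) − 2913·(-5049))/3385368 = -47360/47019.

p = -2.925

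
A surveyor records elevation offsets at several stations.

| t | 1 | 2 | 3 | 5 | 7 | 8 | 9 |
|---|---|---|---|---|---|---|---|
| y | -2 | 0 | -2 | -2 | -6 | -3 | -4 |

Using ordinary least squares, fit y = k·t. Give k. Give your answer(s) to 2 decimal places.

Setting ∂/∂k … = 0 gives: 233·k = -120.
k = (-120)/233 = -0.515021.

k = -0.52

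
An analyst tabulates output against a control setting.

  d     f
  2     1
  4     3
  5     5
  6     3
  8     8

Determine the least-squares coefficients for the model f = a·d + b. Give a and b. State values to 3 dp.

a = 1.050, b = -1.250

Compute the Gram sums: Σd·d = 145, Σd = 25, Σ1 = 5.
For Mᵀf: Σd·f = 121, Σf = 20.
Eliminating b: 5·(row 1) − 25·(row 2) gives 100·a = 5·121 − 25·20 = 105, so a = 21/20.
Then b = (20 − 25·(21/20))/5 = -5/4.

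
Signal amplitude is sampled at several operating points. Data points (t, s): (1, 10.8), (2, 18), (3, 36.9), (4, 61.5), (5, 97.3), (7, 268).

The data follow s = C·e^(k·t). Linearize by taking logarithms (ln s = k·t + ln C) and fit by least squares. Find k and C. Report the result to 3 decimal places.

Linearized form: ln s = k·t + ln C. From the 6 transformed points,
AᵀA = [[104.0000, 22.0000]; [22.0000, 6]], rhs = [97.4870, 23.1660]ᵀ  (here Σt = 22.0000, Σ(t)² = 104.0000, Σln s = 23.1660, Σt·ln s = 97.4870).
Solving (det = 140.0000): k = 0.53765, ln C = 1.88961, so C = exp(1.88961) = 6.61680.

k = 0.538, C = 6.617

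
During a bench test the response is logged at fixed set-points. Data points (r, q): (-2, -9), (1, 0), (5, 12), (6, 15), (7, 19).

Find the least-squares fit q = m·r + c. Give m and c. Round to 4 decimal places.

m = 3.0629, c = -3.0140

With design matrix M, MᵀM = [[115, 17]; [17, 5]] and Mᵀq = [301, 37]ᵀ.
det = 115·5 − 17² = 286.
m = (301·5 − 17·37)/286 = 438/143; c = (115·37 − 17·301)/286 = -431/143.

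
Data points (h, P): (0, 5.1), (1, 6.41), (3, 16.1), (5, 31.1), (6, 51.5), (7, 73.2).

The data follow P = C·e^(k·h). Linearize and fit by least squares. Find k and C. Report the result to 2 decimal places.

With ln Pᵢ as the transformed response and hᵢ as the regressor:
Sums: Σh = 22.0000, Σ(h)² = 120.0000, Σln P = 17.9379, Σh·ln P = 81.0822.
Normal system: [[120.0000, 22.0000]; [22.0000, 6]]·[k, ln C]ᵀ = [81.0822, 17.9379]ᵀ.
Slope k = (n·Σh·ln P − Σh·Σln P)/(n·Σ(h)² − (Σh)²) = (6·81.0822 − 22.0000·17.9379)/236.0000 = 0.38923; ln C = (Σln P − k·Σh)/n = 1.56246, so C = exp(1.56246) = 4.77053.

k = 0.39, C = 4.77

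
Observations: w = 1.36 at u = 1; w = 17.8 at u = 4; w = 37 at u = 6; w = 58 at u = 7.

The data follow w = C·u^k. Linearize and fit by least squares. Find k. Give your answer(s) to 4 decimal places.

k = 1.8911

Linearized form: ln w = k·ln u + ln C. From the 4 transformed points,
Over the data: Σln u = 5.1240, Σ(ln u)² = 8.9188, Σln w = 10.8580, Σln u·ln w = 18.3626.
Normal system: [[8.9188, 5.1240]; [5.1240, 4]]·[k, ln C]ᵀ = [18.3626, 10.8580]ᵀ.
Δ = 8.9188·4 − (5.1240)² = 9.4201; k = (18.3626·4 − 5.1240·10.8580)/9.4201 = 1.89107, ln C = (8.9188·10.8580 − 5.1240·18.3626)/9.4201 = 0.29207.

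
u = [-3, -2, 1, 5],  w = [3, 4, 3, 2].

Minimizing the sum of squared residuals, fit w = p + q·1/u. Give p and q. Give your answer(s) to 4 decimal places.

p = 3.0469, q = -0.5119

With design matrix A, AᵀA = [[4, 11/30]; [11/30, 1261/900]] and Aᵀw = [12, 2/5]ᵀ.
Eliminating q: (1261/900)·(row 1) − (11/30)·(row 2) gives (547/100)·p = (1261/900)·12 − (11/30)·(2/5) = 50/3, so p = 5000/1641.
Then q = ((2/5) − (11/30)·(5000/1641))/(1261/900) = -280/547.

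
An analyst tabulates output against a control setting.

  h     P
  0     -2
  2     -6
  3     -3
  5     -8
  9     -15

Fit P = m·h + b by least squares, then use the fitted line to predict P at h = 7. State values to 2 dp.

The normal system AᵀA·[m, b]ᵀ = AᵀP is [[119, 19]; [19, 5]]·[m, b]ᵀ = [-196, -34]ᵀ.
det = 119·5 − 19² = 234.
m = ((-196)·5 − 19·(-34))/234 = -167/117; b = (119·(-34) − 19·(-196))/234 = -161/117.
At h = 7: P̂ = (-167/117)·(7) + (-161/117)·(1) = -1330/117.

P̂ = -11.37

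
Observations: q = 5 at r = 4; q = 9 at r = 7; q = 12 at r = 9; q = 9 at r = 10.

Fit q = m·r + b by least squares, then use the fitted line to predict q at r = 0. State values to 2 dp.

q̂ = 2.14

Entries of AᵀA: Σr·r = 246, Σr = 30, Σ1 = 4.
And Σr·q = 281, Σq = 35.
So AᵀA·[m, b]ᵀ = Aᵀq: [[246, 30]; [30, 4]]·[m, b]ᵀ = [281, 35]ᵀ.
det = 246·4 − 30² = 84.
m = (281·4 − 30·35)/84 = 37/42; b = (246·35 − 30·281)/84 = 15/7.
At r = 0: q̂ = (37/42)·(0) + (15/7)·(1) = 15/7.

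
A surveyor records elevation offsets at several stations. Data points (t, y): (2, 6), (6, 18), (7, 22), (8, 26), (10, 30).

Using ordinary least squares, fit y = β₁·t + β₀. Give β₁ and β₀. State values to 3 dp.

Entries of MᵀM: Σt·t = 253, Σt = 33, Σ1 = 5.
For Mᵀy: Σt·y = 782, Σy = 102.
Δ = 253·5 − 33² = 176.
β₁ = (782·5 − 33·102)/176 = 34/11; β₀ = (253·102 − 33·782)/176 = 0.

β₁ = 3.091, β₀ = 0.000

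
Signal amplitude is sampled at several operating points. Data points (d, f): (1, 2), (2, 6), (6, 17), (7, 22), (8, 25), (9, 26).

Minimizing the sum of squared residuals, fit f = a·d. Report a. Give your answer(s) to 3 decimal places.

AᵀA·[a]ᵀ = Aᵀf reads: 235·a = 704.
a = 704/235 = 2.99574.

a = 2.996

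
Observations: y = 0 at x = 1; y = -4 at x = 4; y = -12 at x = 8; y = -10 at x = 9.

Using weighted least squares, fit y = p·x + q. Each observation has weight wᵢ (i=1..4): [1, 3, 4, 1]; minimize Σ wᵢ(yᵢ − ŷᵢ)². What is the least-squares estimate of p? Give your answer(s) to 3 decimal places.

Setting ∂/∂p … = 0 gives: 386·p + 54·q = -522;  54·p + 9·q = -70.
(Σwᵢ·x·x = 386, Σwᵢ·x = 54, Σwᵢ·1 = 9, Σwᵢ·x·y = -522, Σwᵢ·y = -70.)
Determinant 386·9 − 54² = 558.
p = ((-522)·9 − 54·(-70))/558 = -51/31; q = (386·(-70) − 54·(-522))/558 = 584/279.

p = -1.645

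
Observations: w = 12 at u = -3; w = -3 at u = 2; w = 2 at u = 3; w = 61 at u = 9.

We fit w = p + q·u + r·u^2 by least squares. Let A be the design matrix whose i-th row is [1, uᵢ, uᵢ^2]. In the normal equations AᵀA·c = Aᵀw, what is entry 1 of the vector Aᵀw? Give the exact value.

72

Entry 1 ↔ basis 1, so (Aᵀw)_{1} = Σᵢ wᵢ = (1)·(12) + (1)·(-3) + (1)·(2) + (1)·(61) = 72.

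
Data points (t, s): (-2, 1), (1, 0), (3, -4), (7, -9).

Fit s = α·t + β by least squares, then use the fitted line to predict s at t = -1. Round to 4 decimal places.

ŝ = 0.8012

XᵀX·[α, β]ᵀ = Xᵀs reads: 63·α + 9·β = -77;  9·α + 4·β = -12.
(Σt·t = 63, Σt = 9, Σ1 = 4, Σt·s = -77, Σs = -12.)
Determinant 63·4 − 9² = 171.
α = ((-77)·4 − 9·(-12))/171 = -200/171; β = (63·(-12) − 9·(-77))/171 = -7/19.
At t = -1: ŝ = (-200/171)·(-1) + (-7/19)·(1) = 137/171.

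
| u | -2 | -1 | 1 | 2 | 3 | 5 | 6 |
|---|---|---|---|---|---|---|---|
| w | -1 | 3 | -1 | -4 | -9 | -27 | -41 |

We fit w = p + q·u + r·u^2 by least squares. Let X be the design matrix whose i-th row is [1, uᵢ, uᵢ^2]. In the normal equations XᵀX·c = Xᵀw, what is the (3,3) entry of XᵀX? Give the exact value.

Row 3 ↔ basis u^2, column 3 ↔ basis u^2, so (XᵀX)_{3,3} = Σᵢ (u^2)·(u^2) = (4)·(4) + (1)·(1) + (1)·(1) + (4)·(4) + (9)·(9) + (25)·(25) + (36)·(36) = 2036.

2036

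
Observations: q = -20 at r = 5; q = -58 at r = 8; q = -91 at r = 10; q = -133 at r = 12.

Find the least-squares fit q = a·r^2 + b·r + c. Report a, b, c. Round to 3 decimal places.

a = -0.905, b = -0.710, c = 6.077

Forming AᵀA = [[35457, 3365, 333]; [3365, 333, 35]; [333, 35, 4]] and Aᵀq = [-32464, -3070, -302]ᵀ gives AᵀA·[a, b, c]ᵀ = Aᵀq.
Row-reducing yields a = -5935/6556, b = -4655/6556, c = 1811/298.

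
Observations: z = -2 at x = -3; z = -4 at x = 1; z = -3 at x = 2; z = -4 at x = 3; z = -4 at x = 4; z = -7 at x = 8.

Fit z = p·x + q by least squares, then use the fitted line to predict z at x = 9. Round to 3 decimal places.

Forming MᵀM = [[103, 15]; [15, 6]] and Mᵀz = [-88, -24]ᵀ gives MᵀM·[p, q]ᵀ = Mᵀz.
Eliminating q: 6·(row 1) − 15·(row 2) gives 393·p = 6·(-88) − 15·(-24) = -168, so p = -56/131.
Then q = ((-24) − 15·(-56/131))/6 = -384/131.
At x = 9: ẑ = (-56/131)·(9) + (-384/131)·(1) = -888/131.

ẑ = -6.779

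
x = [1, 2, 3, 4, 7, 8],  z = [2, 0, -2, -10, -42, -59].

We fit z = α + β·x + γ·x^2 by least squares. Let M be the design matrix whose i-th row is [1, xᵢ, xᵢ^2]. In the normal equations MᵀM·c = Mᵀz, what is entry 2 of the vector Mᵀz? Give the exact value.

Entry 2 ↔ basis x, so (Mᵀz)_{2} = Σᵢ (x)·zᵢ = (1)·(2) + (2)·(0) + (3)·(-2) + (4)·(-10) + (7)·(-42) + (8)·(-59) = -810.

-810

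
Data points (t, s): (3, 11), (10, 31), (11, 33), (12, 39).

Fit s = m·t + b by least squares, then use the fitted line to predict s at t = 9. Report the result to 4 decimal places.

ŝ = 28.5000

Compute the Gram sums: Σt·t = 374, Σt = 36, Σ1 = 4.
Moment sums: Σt·s = 1174, Σs = 114.
So AᵀA·[m, b]ᵀ = Aᵀs: [[374, 36]; [36, 4]]·[m, b]ᵀ = [1174, 114]ᵀ.
Δ = 374·4 − 36² = 200.
m = (1174·4 − 36·114)/200 = 74/25; b = (374·114 − 36·1174)/200 = 93/50.
At t = 9: ŝ = (74/25)·(9) + (93/50)·(1) = 57/2.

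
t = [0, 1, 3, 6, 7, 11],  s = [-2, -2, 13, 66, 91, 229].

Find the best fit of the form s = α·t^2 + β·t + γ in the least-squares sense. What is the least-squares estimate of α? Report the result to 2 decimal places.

With design matrix M, MᵀM = [[18420, 1918, 216]; [1918, 216, 28]; [216, 28, 6]] and Mᵀs = [34659, 3589, 395]ᵀ.
Row-reducing yields α = 233357/120282, β = -9307/40094, γ = -351989/120282.

α = 1.94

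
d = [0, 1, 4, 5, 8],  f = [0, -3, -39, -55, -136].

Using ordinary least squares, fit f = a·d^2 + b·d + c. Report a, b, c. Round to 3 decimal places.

a = -1.896, b = -1.840, c = 0.213

From the data, Σd^2·d^2 = 4978, Σd^2·d = 702, Σd^2 = 106, Σd·d = 106, Σd = 18, Σ1 = 5.
And Σd^2·f = -10706, Σd·f = -1522, Σf = -233.
Inverting the 3×3 Gram matrix, [a, b, c]ᵀ = [-5837/3079, -5665/3079, 657/3079]ᵀ.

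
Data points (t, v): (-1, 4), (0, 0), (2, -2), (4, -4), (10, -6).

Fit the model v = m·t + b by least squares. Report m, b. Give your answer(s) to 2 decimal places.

MᵀM·[m, b]ᵀ = Mᵀv reads: 121·m + 15·b = -84;  15·m + 5·b = -8.
(Σt·t = 121, Σt = 15, Σ1 = 5, Σt·v = -84, Σv = -8.)
det = 121·5 − 15² = 380.
m = ((-84)·5 − 15·(-8))/380 = -15/19; b = (121·(-8) − 15·(-84))/380 = 73/95.

m = -0.79, b = 0.77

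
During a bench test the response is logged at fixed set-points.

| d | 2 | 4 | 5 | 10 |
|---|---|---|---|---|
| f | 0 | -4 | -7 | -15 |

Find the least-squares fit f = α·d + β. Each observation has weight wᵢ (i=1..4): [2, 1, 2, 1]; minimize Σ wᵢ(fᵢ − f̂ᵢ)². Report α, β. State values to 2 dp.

α = -1.89, β = 3.33

Forming MᵀWM = [[174, 28]; [28, 6]] and MᵀWf = [-236, -33]ᵀ gives MᵀWM·[α, β]ᵀ = MᵀWf.
Eliminating β: 6·(row 1) − 28·(row 2) gives 260·α = 6·(-236) − 28·(-33) = -492, so α = -123/65.
Then β = ((-33) − 28·(-123/65))/6 = 433/130.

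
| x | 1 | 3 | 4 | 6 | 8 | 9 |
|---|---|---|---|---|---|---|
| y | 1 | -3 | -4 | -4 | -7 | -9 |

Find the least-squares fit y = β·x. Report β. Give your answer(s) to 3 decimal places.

Normal-equation sums: Σx·x = 207.
And Σx·y = -185.
AᵀA·[β]ᵀ = Aᵀy becomes [[207]]·[β]ᵀ = [-185]ᵀ.
Hence β = -185 / 207 ≈ -0.89372.

β = -0.894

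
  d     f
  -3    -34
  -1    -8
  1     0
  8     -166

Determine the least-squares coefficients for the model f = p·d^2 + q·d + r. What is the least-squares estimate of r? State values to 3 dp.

r = -0.790

From the data, Σd^2·d^2 = 4179, Σd^2·d = 485, Σd^2 = 75, Σd·d = 75, Σd = 5, Σ1 = 4.
And Σd^2·f = -10938, Σd·f = -1218, Σf = -208.
Solving the 3×3 system (Gaussian elimination) gives p = -21809/7510, q = 97323/37550, r = -2966/3755.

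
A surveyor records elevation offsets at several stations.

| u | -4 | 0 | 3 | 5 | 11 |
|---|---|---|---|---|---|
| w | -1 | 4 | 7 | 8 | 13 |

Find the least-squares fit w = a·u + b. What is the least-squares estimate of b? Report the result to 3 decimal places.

b = 3.462

Entries of XᵀX: Σu·u = 171, Σu = 15, Σ1 = 5.
For Xᵀw: Σu·w = 208, Σw = 31.
Determinant 171·5 − 15² = 630.
a = (208·5 − 15·31)/630 = 115/126; b = (171·31 − 15·208)/630 = 727/210.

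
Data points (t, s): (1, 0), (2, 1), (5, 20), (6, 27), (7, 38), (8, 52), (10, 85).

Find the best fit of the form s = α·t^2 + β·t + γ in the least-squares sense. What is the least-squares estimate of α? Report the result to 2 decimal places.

Compute the Gram sums: Σt^2·t^2 = 18435, Σt^2·t = 2205, Σt^2 = 279, Σt·t = 279, Σt = 39, Σ1 = 7.
For Aᵀs: Σt^2·s = 15166, Σt·s = 1796, Σs = 223.
Inverting the 3×3 Gram matrix, [α, β, γ]ᵀ = [10615/10962, -40715/32886, 874/5481]ᵀ.

α = 0.97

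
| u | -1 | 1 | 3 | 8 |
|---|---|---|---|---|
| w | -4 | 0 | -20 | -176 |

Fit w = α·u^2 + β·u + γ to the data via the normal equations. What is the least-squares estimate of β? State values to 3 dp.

Compute the Gram sums: Σu^2·u^2 = 4179, Σu^2·u = 539, Σu^2 = 75, Σu·u = 75, Σu = 11, Σ1 = 4.
Right-hand side: Σu^2·w = -11448, Σu·w = -1464, Σw = -200.
So AᵀA·[α, β, γ]ᵀ = Aᵀw: [[4179, 539, 75]; [539, 75, 11]; [75, 11, 4]]·[α, β, γ]ᵀ = [-11448, -1464, -200]ᵀ.
Solving the 3×3 system (Gaussian elimination) gives α = -20176/6679, β = 13608/6679, γ = 6928/6679.

β = 2.037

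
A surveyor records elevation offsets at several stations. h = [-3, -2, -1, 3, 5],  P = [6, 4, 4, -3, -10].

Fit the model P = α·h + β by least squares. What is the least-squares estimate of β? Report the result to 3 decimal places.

Setting ∂/∂α … = 0 gives: 48·α + 2·β = -89;  2·α + 5·β = 1.
(Σh·h = 48, Σh = 2, Σ1 = 5, Σh·P = -89, ΣP = 1.)
Δ = 48·5 − 2² = 236.
α = ((-89)·5 − 2·1)/236 = -447/236; β = (48·1 − 2·(-89))/236 = 113/118.

β = 0.958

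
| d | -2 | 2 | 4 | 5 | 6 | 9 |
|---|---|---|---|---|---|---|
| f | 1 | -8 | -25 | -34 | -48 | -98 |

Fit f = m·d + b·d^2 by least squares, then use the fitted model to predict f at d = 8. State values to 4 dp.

f̂ = -79.2549

Setting ∂/∂m … = 0 gives: 166·m + 1134·b = -1458;  1134·m + 8770·b = -10944.
Eliminating b: 8770·(row 1) − 1134·(row 2) gives 169864·m = 8770·(-1458) − 1134·(-10944) = -376164, so m = -94041/42466.
Then b = ((-10944) − 1134·(-94041/42466))/8770 = -40833/42466.
At d = 8: f̂ = (-94041/42466)·(8) + (-40833/42466)·(64) = -1682820/21233.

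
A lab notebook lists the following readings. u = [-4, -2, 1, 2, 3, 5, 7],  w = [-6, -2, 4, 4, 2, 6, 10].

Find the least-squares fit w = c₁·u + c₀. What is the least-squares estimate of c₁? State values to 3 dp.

c₁ = 1.317

Normal-equation sums: Σu·u = 108, Σu = 12, Σ1 = 7.
For Aᵀw: Σu·w = 146, Σw = 18.
So AᵀA·[c₁, c₀]ᵀ = Aᵀw: [[108, 12]; [12, 7]]·[c₁, c₀]ᵀ = [146, 18]ᵀ.
Δ = 108·7 − 12² = 612.
c₁ = (146·7 − 12·18)/612 = 403/306; c₀ = (108·18 − 12·146)/612 = 16/51.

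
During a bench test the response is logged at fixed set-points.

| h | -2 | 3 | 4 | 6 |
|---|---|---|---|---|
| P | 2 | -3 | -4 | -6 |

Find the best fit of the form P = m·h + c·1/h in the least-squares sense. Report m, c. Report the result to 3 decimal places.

m = -1.000, c = 0.000

From the data, Σh·h = 65, Σh·1/h = 4, Σ1/h·1/h = 65/144.
And Σh·P = -65, Σ1/h·P = -4.
So XᵀX·[m, c]ᵀ = XᵀP: [[65, 4]; [4, 65/144]]·[m, c]ᵀ = [-65, -4]ᵀ.
Eliminating c: (65/144)·(row 1) − 4·(row 2) gives (1921/144)·m = (65/144)·(-65) − 4·(-4) = -1921/144, so m = -1.
Then c = ((-4) − 4·(-1))/(65/144) = 0.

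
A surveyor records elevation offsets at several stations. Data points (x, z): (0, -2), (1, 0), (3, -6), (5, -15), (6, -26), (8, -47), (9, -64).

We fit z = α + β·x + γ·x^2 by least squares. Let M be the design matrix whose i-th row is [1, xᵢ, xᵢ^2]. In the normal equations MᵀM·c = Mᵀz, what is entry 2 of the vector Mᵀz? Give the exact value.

-1201

Entry 2 ↔ basis x, so (Mᵀz)_{2} = Σᵢ (x)·zᵢ = (0)·(-2) + (1)·(0) + (3)·(-6) + (5)·(-15) + (6)·(-26) + (8)·(-47) + (9)·(-64) = -1201.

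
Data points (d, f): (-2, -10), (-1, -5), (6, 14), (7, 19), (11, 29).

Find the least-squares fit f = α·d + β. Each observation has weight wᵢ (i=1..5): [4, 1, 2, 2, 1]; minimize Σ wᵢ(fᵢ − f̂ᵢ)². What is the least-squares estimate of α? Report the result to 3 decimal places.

Setting ∂/∂α … = 0 gives: 308·α + 28·β = 838;  28·α + 10·β = 50.
(Σwᵢ·d·d = 308, Σwᵢ·d = 28, Σwᵢ·1 = 10, Σwᵢ·d·f = 838, Σwᵢ·f = 50.)
Determinant 308·10 − 28² = 2296.
α = (838·10 − 28·50)/2296 = 1745/574; β = (308·50 − 28·838)/2296 = -144/41.

α = 3.040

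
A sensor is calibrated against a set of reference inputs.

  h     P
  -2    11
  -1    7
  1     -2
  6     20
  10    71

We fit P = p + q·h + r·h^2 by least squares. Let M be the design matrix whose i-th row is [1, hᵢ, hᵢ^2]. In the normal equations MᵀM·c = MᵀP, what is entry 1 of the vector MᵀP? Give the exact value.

Entry 1 ↔ basis 1, so (MᵀP)_{1} = Σᵢ Pᵢ = (1)·(11) + (1)·(7) + (1)·(-2) + (1)·(20) + (1)·(71) = 107.

107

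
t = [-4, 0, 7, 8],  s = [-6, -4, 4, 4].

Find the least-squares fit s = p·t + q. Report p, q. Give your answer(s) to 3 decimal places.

p = 0.906, q = -2.992

Normal-equation sums: Σt·t = 129, Σt = 11, Σ1 = 4.
For Xᵀs: Σt·s = 84, Σs = -2.
det = 129·4 − 11² = 395.
p = (84·4 − 11·(-2))/395 = 358/395; q = (129·(-2) − 11·84)/395 = -1182/395.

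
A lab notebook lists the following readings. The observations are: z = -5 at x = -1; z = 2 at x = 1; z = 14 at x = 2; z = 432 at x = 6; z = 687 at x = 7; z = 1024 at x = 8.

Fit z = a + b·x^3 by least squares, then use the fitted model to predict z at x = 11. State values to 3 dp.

ẑ = 2666.529

The normal equations are: 6·a + 1079·b = 2154;  1079·a + 426515·b = 853360.
(Σ1 = 6, Σx^3 = 1079, Σx^3·x^3 = 426515, Σz = 2154, Σx^3·z = 853360.)
Determinant 6·426515 − 1079² = 1394849.
a = (2154·426515 − 1079·853360)/1394849 = -2062130/1394849; b = (6·853360 − 1079·2154)/1394849 = 2795994/1394849.
At x = 11: ẑ = (-2062130/1394849)·(1) + (2795994/1394849)·(1331) = 3719405884/1394849.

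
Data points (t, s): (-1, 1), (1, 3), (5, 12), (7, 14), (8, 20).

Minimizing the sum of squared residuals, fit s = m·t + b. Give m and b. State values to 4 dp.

m = 2.0000, b = 2.0000

Forming MᵀM = [[140, 20]; [20, 5]] and Mᵀs = [320, 50]ᵀ gives MᵀM·[m, b]ᵀ = Mᵀs.
Eliminating b: 5·(row 1) − 20·(row 2) gives 300·m = 5·320 − 20·50 = 600, so m = 2.
Then b = (50 − 20·2)/5 = 2.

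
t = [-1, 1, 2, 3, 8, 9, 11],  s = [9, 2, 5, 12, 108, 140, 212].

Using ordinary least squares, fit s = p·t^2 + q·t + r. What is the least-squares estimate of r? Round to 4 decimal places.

r = 3.3695

Entries of MᵀM: Σt^2·t^2 = 25397, Σt^2·t = 2607, Σt^2 = 281, Σt·t = 281, Σt = 33, Σ1 = 7.
And Σt^2·s = 44043, Σt·s = 4495, Σs = 488.
MᵀM·[p, q, r]ᵀ = Mᵀs becomes [[25397, 2607, 281]; [2607, 281, 33]; [281, 33, 7]]·[p, q, r]ᵀ = [44043, 4495, 488]ᵀ.
Row-reducing yields p = 886397/442402, q = -1321825/442402, r = 745346/221201.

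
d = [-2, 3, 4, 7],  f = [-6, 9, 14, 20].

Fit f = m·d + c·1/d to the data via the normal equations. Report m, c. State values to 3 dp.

m = 2.947, c = 1.280

Normal-equation sums: Σd·d = 78, Σd·1/d = 4, Σ1/d·1/d = 3133/7056.
Right-hand side: Σd·f = 235, Σ1/d·f = 173/14.
XᵀX·[m, c]ᵀ = Xᵀf becomes [[78, 4]; [4, 3133/7056]]·[m, c]ᵀ = [235, 173/14]ᵀ.
Δ = 78·(3133/7056) − 4² = 21913/1176.
m = (235·(3133/7056) − 4·(173/14))/(21913/1176) = 387487/131478; c = (78·(173/14) − 4·235)/(21913/1176) = 28056/21913.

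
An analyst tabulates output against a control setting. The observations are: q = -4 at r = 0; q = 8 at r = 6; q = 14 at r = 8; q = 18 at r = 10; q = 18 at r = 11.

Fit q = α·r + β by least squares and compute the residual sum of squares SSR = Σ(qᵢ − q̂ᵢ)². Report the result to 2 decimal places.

SSR = 3.96

AᵀA·[α, β]ᵀ = Aᵀq reads: 321·α + 35·β = 538;  35·α + 5·β = 54.
det = 321·5 − 35² = 380.
α = (538·5 − 35·54)/380 = 40/19; β = (321·54 − 35·538)/380 = -374/95.
Residuals: -6/95, -66/95, 104/95, 84/95, -116/95; SSR = 376/95.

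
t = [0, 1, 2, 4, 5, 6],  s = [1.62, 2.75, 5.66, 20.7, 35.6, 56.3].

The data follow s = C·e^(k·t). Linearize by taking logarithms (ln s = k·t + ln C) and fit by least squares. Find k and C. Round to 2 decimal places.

k = 0.61, C = 1.62

Linearized form: ln s = k·t + ln C. From the 6 transformed points,
AᵀA = [[82.0000, 18.0000]; [18.0000, 6]], rhs = [58.6449, 13.8606]ᵀ  (here Σt = 18.0000, Σ(t)² = 82.0000, Σln s = 13.8606, Σt·ln s = 58.6449).
Slope k = (n·Σt·ln s − Σt·Σln s)/(n·Σ(t)² − (Σt)²) = (6·58.6449 − 18.0000·13.8606)/168.0000 = 0.60939; ln C = (Σln s − k·Σt)/n = 0.48193, so C = exp(0.48193) = 1.61919.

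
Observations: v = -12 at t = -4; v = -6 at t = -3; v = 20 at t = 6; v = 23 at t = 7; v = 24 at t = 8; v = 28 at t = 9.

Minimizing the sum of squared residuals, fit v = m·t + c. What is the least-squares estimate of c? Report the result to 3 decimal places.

c = 1.441

AᵀA·[m, c]ᵀ = Aᵀv reads: 255·m + 23·c = 791;  23·m + 6·c = 77.
(Σt·t = 255, Σt = 23, Σ1 = 6, Σt·v = 791, Σv = 77.)
Eliminating c: 6·(row 1) − 23·(row 2) gives 1001·m = 6·791 − 23·77 = 2975, so m = 425/143.
Then c = (77 − 23·(425/143))/6 = 206/143.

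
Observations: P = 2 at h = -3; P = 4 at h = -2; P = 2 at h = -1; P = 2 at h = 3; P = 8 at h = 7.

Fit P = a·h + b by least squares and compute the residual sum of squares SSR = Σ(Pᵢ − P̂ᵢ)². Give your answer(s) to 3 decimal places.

SSR = 12.686

The normal system MᵀM·[a, b]ᵀ = MᵀP is [[72, 4]; [4, 5]]·[a, b]ᵀ = [46, 18]ᵀ.
Eliminating b: 5·(row 1) − 4·(row 2) gives 344·a = 5·46 − 4·18 = 158, so a = 79/172.
Then b = (18 − 4·(79/172))/5 = 139/43.
Residuals: 25/172, 145/86, -133/172, -449/172, 267/172; SSR = 1091/86.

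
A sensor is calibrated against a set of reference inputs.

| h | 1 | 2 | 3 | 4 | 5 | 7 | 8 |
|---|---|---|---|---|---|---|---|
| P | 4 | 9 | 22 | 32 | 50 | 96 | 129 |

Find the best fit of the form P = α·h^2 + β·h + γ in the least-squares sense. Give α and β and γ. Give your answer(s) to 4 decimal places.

Setting ∂/∂α … = 0 gives: 7476·α + 1080·β + 168·γ = 14960;  1080·α + 168·β + 30·γ = 2170;  168·α + 30·β + 7·γ = 342.
(Σh^2·h^2 = 7476, Σh^2·h = 1080, Σh^2 = 168, Σh·h = 168, Σh = 30, Σ1 = 7, Σh^2·P = 14960, Σh·P = 2170, ΣP = 342.)
Inverting the 3×3 Gram matrix, [α, β, γ]ᵀ = [43/21, -5/6, 23/7]ᵀ.

α = 2.0476, β = -0.8333, γ = 3.2857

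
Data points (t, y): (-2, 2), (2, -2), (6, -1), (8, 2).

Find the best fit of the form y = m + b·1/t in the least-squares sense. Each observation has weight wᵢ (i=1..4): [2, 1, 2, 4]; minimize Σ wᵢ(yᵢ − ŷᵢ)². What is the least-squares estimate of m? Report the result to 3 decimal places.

m = 1.003

The normal equations are: 9·m + (1/3)·b = 8;  (1/3)·m + (125/144)·b = -7/3.
(Σwᵢ·1 = 9, Σwᵢ·1/t = 1/3, Σwᵢ·1/t·1/t = 125/144, Σwᵢ·y = 8, Σwᵢ·1/t·y = -7/3.)
Determinant 9·(125/144) − (1/3)² = 1109/144.
m = (8·(125/144) − (1/3)·(-7/3))/(1109/144) = 1112/1109; b = (9·(-7/3) − (1/3)·8)/(1109/144) = -3408/1109.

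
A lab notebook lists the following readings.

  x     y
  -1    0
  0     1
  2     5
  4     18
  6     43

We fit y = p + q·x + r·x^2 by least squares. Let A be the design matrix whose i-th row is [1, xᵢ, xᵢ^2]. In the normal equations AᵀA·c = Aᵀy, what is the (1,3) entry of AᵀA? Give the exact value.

Row 1 ↔ basis 1, column 3 ↔ basis x^2, so (AᵀA)_{1,3} = Σᵢ x^2 = (1)·(1) + (1)·(0) + (1)·(4) + (1)·(16) + (1)·(36) = 57.

57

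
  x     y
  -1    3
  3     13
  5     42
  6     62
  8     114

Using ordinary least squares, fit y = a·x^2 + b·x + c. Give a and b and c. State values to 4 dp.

a = 1.9572, b = -1.3558, c = -0.3505

The normal equations are: 6099·a + 879·b + 135·c = 10698;  879·a + 135·b + 21·c = 1530;  135·a + 21·b + 5·c = 234.
(Σx^2·x^2 = 6099, Σx^2·x = 879, Σx^2 = 135, Σx·x = 135, Σx = 21, Σ1 = 5, Σx^2·y = 10698, Σx·y = 1530, Σy = 234.)
Row-reducing yields a = 366/187, b = -3296/2431, c = -852/2431.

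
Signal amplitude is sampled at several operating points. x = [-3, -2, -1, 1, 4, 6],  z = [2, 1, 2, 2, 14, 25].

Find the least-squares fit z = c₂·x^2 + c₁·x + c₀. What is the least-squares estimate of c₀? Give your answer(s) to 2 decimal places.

Sums needed: Σx^2·x^2 = 1651, Σx^2·x = 245, Σx^2 = 67, Σx·x = 67, Σx = 5, Σ1 = 6.
For Aᵀz: Σx^2·z = 1150, Σx·z = 198, Σz = 46.
AᵀA·[c₂, c₁, c₀]ᵀ = Aᵀz becomes [[1651, 245, 67]; [245, 67, 5]; [67, 5, 6]]·[c₂, c₁, c₀]ᵀ = [1150, 198, 46]ᵀ.
Row-reducing yields c₂ = 14669/31416, c₁ = 35669/31416, c₀ = 116/77.

c₀ = 1.51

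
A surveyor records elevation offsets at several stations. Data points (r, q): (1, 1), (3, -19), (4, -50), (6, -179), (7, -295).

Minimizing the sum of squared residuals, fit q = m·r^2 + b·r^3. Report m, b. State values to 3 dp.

From the data, Σr^2·r^2 = 4035, Σr^2·r^3 = 25851, Σr^3·r^3 = 169131.
Moment sums: Σr^2·q = -21869, Σr^3·q = -143561.
Normal equations: [[4035, 25851]; [25851, 169131]]·[m, b]ᵀ = [-21869, -143561]ᵀ.
Eliminating b: 169131·(row 1) − 25851·(row 2) gives 14169384·m = 169131·(-21869) − 25851·(-143561) = 12469572, so m = 115459/131198.
Then b = ((-143561) − 25851·(115459/131198))/169131 = -387031/393594.

m = 0.880, b = -0.983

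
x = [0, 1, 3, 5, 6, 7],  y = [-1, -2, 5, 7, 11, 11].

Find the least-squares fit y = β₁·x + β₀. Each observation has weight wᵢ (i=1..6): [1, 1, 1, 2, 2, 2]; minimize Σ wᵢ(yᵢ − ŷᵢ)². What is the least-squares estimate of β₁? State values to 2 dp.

Entries of AᵀWA: Σwᵢ·x·x = 230, Σwᵢ·x = 40, Σwᵢ·1 = 9.
Right-hand side: Σwᵢ·x·y = 369, Σwᵢ·y = 60.
Normal equations: [[230, 40]; [40, 9]]·[β₁, β₀]ᵀ = [369, 60]ᵀ.
det = 230·9 − 40² = 470.
β₁ = (369·9 − 40·60)/470 = 921/470; β₀ = (230·60 − 40·369)/470 = -96/47.

β₁ = 1.96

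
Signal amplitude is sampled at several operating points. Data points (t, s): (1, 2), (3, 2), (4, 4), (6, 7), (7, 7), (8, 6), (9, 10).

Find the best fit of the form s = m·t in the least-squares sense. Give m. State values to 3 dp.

XᵀX·[m]ᵀ = Xᵀs reads: 256·m = 253.
(Σt·t = 256, Σt·s = 253.)
Hence m = 253 / 256 ≈ 0.988281.

m = 0.988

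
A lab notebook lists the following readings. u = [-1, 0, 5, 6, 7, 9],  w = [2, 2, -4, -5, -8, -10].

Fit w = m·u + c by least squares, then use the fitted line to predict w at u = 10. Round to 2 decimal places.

Compute the Gram sums: Σu·u = 192, Σu = 26, Σ1 = 6.
Right-hand side: Σu·w = -198, Σw = -23.
So MᵀM·[m, c]ᵀ = Mᵀw: [[192, 26]; [26, 6]]·[m, c]ᵀ = [-198, -23]ᵀ.
Eliminating c: 6·(row 1) − 26·(row 2) gives 476·m = 6·(-198) − 26·(-23) = -590, so m = -295/238.
Then c = ((-23) − 26·(-295/238))/6 = 183/119.
At u = 10: ŵ = (-295/238)·(10) + (183/119)·(1) = -76/7.

ŵ = -10.86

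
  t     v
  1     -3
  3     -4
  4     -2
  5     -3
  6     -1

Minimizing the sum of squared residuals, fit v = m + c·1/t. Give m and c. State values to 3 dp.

Sums needed: Σ1 = 5, Σ1/t = 39/20, Σ1/t·1/t = 4469/3600.
And Σv = -13, Σ1/t·v = -28/5.
Determinant 5·(4469/3600) − (39/20)² = 541/225.
m = ((-13)·(4469/3600) − (39/20)·(-28/5))/(541/225) = -18785/8656; c = (5·(-28/5) − (39/20)·(-13))/(541/225) = -2385/2164.

m = -2.170, c = -1.102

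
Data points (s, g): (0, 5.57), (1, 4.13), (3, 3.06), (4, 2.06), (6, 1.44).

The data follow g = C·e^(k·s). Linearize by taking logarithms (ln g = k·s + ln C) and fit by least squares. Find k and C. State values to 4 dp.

With ln gᵢ as the transformed response and sᵢ as the regressor:
AᵀA = [[62.0000, 14.0000]; [14.0000, 5]], rhs = [9.8522, 5.3414]ᵀ  (here Σs = 14.0000, Σ(s)² = 62.0000, Σln g = 5.3414, Σs·ln g = 9.8522).
Δ = 62.0000·5 − (14.0000)² = 114.0000; k = (9.8522·5 − 14.0000·5.3414)/114.0000 = -0.22385, ln C = (62.0000·5.3414 − 14.0000·9.8522)/114.0000 = 1.69507, so C = exp(1.69507) = 5.44704.

k = -0.2239, C = 5.4470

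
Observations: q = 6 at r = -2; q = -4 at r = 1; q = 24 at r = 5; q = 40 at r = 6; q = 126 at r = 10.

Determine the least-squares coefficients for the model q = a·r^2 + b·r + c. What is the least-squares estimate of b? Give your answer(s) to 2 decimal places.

Entries of XᵀX: Σr^2·r^2 = 11938, Σr^2·r = 1334, Σr^2 = 166, Σr·r = 166, Σr = 20, Σ1 = 5.
Right-hand side: Σr^2·q = 14660, Σr·q = 1604, Σq = 192.
XᵀX·[a, b, c]ᵀ = Xᵀq becomes [[11938, 1334, 166]; [1334, 166, 20]; [166, 20, 5]]·[a, b, c]ᵀ = [14660, 1604, 192]ᵀ.
Inverting the 3×3 Gram matrix, [a, b, c]ᵀ = [47638/32439, -55796/32439, -37580/10813]ᵀ.

b = -1.72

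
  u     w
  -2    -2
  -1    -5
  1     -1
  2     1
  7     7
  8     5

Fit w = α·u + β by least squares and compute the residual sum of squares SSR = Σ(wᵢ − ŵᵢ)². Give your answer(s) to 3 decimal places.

SSR = 13.322

Forming XᵀX = [[123, 15]; [15, 6]] and Xᵀw = [99, 5]ᵀ gives XᵀX·[α, β]ᵀ = Xᵀw.
Δ = 123·6 − 15² = 513.
α = (99·6 − 15·5)/513 = 173/171; β = (123·5 − 15·99)/513 = -290/171.
Residuals: 98/57, -392/171, -6/19, 115/171, 92/57, -239/171; SSR = 2278/171.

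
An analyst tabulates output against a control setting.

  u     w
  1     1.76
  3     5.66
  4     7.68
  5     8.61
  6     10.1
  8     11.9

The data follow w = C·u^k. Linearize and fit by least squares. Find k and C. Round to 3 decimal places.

With ln wᵢ as the transformed response and ln uᵢ as the regressor:
Σln u = 7.9655, Σ(ln u)² = 13.2535, Σln w = 11.2794, Σln u·ln w = 17.4888.
Normal system: [[13.2535, 7.9655]; [7.9655, 6]]·[k, ln C]ᵀ = [17.4888, 11.2794]ᵀ.
Solving (det = 16.0713): k = 0.93873, ln C = 0.63364, so C = exp(0.63364) = 1.88445.

k = 0.939, C = 1.884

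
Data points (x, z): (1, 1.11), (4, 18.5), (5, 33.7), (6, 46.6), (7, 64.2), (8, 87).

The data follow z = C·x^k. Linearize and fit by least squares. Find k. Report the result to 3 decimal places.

Taking logs, ln z = k·ln x + ln C, so regress ln z on ln x.
AᵀA = [[15.8331, 8.8128]; [8.8128, 6]], rhs = [33.9748, 19.0091]ᵀ  (here Σln x = 8.8128, Σ(ln x)² = 15.8331, Σln z = 19.0091, Σln x·ln z = 33.9748).
Slope k = (n·Σln x·ln z − Σln x·Σln z)/(n·Σ(ln x)² − (Σln x)²) = (6·33.9748 − 8.8128·19.0091)/17.3327 = 2.09570; ln C = (Σln z − k·Σln x)/n = 0.09001.

k = 2.096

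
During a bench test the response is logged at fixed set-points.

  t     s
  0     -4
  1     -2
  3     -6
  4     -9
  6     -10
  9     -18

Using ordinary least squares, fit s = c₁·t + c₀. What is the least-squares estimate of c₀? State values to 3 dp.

The normal equations are: 143·c₁ + 23·c₀ = -278;  23·c₁ + 6·c₀ = -49.
(Σt·t = 143, Σt = 23, Σ1 = 6, Σt·s = -278, Σs = -49.)
det = 143·6 − 23² = 329.
c₁ = ((-278)·6 − 23·(-49))/329 = -541/329; c₀ = (143·(-49) − 23·(-278))/329 = -613/329.

c₀ = -1.863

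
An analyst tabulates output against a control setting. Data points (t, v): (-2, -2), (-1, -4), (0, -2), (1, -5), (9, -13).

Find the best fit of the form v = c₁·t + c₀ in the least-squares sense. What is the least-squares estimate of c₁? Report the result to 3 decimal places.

From the data, Σt·t = 87, Σt = 7, Σ1 = 5.
For Xᵀv: Σt·v = -114, Σv = -26.
Normal equations: [[87, 7]; [7, 5]]·[c₁, c₀]ᵀ = [-114, -26]ᵀ.
Eliminating c₀: 5·(row 1) − 7·(row 2) gives 386·c₁ = 5·(-114) − 7·(-26) = -388, so c₁ = -194/193.
Then c₀ = ((-26) − 7·(-194/193))/5 = -732/193.

c₁ = -1.005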